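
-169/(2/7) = -1183/2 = -591.50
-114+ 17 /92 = -10471 /92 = -113.82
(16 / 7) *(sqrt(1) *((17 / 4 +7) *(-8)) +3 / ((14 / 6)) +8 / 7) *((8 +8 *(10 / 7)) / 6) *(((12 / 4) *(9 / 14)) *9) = -27011232 / 2401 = -11249.99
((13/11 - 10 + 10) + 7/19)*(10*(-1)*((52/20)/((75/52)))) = -27.95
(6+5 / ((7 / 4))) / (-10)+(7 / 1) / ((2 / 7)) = 1653 / 70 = 23.61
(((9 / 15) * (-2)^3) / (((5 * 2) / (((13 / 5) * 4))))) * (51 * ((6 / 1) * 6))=-1145664 / 125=-9165.31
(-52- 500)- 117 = -669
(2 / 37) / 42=0.00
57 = 57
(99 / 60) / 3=11 / 20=0.55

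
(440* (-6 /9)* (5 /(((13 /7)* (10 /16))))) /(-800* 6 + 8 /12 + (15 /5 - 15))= 3520 /13403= 0.26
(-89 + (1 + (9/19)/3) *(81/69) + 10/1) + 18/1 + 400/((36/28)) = 989033/3933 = 251.47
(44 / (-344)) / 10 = -11 / 860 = -0.01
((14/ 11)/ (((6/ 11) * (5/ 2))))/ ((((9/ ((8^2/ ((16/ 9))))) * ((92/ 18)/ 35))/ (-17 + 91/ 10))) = -23226/ 115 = -201.97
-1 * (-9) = 9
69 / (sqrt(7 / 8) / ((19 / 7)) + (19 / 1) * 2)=7572336 / 4169929 - 18354 * sqrt(14) / 4169929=1.80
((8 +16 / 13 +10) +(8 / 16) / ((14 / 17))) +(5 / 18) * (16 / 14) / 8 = 65119 / 3276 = 19.88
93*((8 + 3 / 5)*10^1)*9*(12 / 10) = 431892 / 5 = 86378.40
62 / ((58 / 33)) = 1023 / 29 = 35.28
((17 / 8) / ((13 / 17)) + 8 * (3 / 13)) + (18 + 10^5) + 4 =800213 / 8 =100026.62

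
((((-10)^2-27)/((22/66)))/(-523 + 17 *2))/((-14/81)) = 5913/2282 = 2.59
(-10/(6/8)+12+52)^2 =23104/9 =2567.11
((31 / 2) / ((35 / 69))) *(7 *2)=2139 / 5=427.80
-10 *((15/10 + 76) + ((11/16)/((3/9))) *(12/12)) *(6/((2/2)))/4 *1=-19095/16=-1193.44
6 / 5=1.20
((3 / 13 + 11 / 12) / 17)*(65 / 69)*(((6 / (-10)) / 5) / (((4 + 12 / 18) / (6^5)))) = -173988 / 13685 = -12.71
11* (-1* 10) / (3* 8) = -55 / 12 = -4.58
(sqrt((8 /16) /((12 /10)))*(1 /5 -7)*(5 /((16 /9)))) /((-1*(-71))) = -51*sqrt(15) /1136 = -0.17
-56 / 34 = -28 / 17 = -1.65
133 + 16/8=135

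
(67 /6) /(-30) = -67 /180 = -0.37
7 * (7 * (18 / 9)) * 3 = 294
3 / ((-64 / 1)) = -3 / 64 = -0.05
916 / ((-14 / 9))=-4122 / 7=-588.86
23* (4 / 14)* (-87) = -4002 / 7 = -571.71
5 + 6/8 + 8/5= 147/20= 7.35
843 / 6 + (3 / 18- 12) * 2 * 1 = 701 / 6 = 116.83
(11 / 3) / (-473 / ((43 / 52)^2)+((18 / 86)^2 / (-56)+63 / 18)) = -1138984 / 213783687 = -0.01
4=4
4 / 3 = 1.33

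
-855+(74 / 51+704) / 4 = -69221 / 102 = -678.64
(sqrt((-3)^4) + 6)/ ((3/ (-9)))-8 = -53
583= 583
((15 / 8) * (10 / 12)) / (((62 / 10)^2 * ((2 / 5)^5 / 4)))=1953125 / 123008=15.88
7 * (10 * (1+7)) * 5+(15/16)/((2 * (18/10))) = 268825/96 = 2800.26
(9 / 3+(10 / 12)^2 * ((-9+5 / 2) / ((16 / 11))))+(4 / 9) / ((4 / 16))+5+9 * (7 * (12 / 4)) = 75139 / 384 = 195.67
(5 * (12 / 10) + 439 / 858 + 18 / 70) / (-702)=-203267 / 21081060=-0.01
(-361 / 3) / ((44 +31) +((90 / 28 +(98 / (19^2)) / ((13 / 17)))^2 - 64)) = -1558347762244 / 307436255775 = -5.07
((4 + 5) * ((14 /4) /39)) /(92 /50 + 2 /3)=1575 /4888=0.32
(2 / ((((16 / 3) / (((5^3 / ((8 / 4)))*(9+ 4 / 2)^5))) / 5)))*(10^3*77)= 2906467265625 / 2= 1453233632812.50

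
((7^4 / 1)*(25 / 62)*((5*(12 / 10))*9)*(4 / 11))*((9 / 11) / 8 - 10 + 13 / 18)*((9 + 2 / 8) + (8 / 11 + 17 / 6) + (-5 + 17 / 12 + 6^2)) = -1302061999875 / 165044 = -7889181.07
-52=-52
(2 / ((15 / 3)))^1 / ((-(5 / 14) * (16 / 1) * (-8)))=7 / 800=0.01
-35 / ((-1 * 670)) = 7 / 134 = 0.05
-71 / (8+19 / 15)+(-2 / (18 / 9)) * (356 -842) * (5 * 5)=1687785 / 139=12142.34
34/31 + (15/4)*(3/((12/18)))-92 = -18359/248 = -74.03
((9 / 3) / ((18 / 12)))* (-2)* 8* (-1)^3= 32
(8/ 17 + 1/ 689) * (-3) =-16587/ 11713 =-1.42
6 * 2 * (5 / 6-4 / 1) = -38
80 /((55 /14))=224 /11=20.36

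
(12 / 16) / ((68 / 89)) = 267 / 272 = 0.98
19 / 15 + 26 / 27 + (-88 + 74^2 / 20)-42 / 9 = 24754 / 135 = 183.36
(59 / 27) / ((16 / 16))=59 / 27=2.19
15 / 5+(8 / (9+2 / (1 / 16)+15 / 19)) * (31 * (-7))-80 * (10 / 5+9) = -364661 / 397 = -918.54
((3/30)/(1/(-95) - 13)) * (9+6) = -95/824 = -0.12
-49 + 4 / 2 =-47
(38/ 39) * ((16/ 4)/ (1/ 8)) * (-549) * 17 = -3782976/ 13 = -290998.15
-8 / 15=-0.53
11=11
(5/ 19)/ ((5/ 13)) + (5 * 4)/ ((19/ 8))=173/ 19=9.11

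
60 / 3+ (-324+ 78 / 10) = -1481 / 5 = -296.20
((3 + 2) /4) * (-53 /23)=-265 /92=-2.88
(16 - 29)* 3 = -39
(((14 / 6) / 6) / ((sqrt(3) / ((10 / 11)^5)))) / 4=87500 * sqrt(3) / 4348377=0.03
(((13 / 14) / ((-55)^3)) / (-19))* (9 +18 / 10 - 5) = 0.00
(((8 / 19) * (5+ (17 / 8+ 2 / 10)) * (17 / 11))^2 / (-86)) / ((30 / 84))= -173672527 / 234785375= -0.74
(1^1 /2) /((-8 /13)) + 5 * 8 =627 /16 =39.19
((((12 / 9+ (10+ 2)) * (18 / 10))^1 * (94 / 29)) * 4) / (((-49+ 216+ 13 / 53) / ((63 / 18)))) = 52311 / 8033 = 6.51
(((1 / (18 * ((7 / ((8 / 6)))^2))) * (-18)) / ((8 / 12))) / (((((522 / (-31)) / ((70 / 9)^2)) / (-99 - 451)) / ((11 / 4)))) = -18755000 / 63423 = -295.71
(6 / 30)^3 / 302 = 1 / 37750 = 0.00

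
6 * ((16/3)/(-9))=-32/9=-3.56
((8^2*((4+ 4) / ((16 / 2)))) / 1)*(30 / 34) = 960 / 17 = 56.47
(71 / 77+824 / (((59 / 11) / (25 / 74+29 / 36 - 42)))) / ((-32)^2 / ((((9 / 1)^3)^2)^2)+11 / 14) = -595869207504989831730 / 74601785398951151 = -7987.33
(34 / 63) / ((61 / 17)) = 0.15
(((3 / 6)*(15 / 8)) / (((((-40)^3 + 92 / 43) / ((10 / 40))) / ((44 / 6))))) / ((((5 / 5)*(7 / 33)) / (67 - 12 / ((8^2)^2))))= -5354277225 / 631221649408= -0.01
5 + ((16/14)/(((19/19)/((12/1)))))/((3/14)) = 69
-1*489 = -489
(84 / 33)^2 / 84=28 / 363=0.08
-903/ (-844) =903/ 844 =1.07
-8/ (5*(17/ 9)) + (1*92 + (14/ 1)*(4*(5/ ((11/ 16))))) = 498.43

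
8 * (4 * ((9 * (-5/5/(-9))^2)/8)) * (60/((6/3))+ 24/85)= 1144/85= 13.46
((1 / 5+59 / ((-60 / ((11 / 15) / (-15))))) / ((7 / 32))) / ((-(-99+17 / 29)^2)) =-5633018 / 48108272625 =-0.00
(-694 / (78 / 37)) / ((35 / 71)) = -911569 / 1365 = -667.82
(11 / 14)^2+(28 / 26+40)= 41.69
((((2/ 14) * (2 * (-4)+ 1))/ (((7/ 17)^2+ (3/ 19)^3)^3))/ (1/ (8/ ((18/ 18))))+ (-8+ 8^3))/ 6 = -5226688791571017259/ 30502473559770738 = -171.35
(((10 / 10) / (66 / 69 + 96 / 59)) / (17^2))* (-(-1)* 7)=9499 / 1013234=0.01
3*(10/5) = 6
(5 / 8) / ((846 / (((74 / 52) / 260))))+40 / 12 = 30501157 / 9150336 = 3.33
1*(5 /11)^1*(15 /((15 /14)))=6.36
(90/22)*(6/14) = 135/77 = 1.75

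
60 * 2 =120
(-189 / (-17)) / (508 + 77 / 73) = 0.02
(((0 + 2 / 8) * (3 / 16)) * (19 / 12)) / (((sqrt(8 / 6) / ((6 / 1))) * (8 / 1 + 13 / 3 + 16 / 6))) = 19 * sqrt(3) / 1280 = 0.03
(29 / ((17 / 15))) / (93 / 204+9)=1740 / 643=2.71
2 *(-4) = -8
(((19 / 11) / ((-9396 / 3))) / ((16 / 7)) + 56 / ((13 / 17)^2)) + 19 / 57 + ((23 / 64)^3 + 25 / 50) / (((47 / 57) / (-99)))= 546844274576695 / 17934072938496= 30.49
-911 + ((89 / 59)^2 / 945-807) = -5651430389 / 3289545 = -1718.00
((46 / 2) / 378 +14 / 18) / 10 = 317 / 3780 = 0.08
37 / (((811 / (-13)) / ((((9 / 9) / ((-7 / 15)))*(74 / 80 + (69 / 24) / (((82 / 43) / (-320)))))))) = -1139512569 / 1862056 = -611.96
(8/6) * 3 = 4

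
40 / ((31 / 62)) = 80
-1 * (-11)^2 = -121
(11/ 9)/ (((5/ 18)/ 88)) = 1936/ 5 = 387.20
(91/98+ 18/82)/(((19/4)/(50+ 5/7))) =467890/38171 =12.26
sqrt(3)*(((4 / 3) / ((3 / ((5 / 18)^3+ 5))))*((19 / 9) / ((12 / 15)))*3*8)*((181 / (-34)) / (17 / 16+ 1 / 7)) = -5639822440*sqrt(3) / 9034497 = -1081.24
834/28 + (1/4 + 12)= 1177/28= 42.04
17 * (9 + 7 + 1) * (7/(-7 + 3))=-2023/4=-505.75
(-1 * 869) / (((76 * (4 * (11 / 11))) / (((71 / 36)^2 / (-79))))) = 55451 / 393984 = 0.14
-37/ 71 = -0.52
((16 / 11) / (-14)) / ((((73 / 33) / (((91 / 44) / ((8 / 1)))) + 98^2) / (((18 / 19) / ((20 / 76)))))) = -1404 / 36083135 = -0.00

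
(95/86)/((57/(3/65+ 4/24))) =83/20124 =0.00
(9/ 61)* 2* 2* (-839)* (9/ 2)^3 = -45120.32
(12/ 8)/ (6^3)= 1/ 144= 0.01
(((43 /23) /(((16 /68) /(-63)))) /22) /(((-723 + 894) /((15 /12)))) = -25585 /153824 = -0.17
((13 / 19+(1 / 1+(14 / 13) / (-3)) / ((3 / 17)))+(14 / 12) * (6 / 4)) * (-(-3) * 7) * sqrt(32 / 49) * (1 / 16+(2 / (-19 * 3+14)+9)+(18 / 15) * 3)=468231811 * sqrt(2) / 509808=1298.88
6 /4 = 3 /2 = 1.50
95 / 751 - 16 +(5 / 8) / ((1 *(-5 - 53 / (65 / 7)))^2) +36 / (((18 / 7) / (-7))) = -331398310357 / 2910371328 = -113.87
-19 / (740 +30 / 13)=-247 / 9650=-0.03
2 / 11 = 0.18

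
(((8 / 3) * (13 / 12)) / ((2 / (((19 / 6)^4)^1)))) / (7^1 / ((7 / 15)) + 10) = 1694173 / 291600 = 5.81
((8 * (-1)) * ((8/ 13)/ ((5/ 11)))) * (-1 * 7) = 4928/ 65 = 75.82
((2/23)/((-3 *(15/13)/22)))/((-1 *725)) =0.00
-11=-11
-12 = -12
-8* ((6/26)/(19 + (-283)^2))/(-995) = 6/259049245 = 0.00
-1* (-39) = 39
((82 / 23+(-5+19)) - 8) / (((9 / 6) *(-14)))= -220 / 483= -0.46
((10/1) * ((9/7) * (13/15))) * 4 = 312/7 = 44.57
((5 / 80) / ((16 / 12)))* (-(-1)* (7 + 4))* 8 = 4.12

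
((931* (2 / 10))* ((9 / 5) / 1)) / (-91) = -1197 / 325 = -3.68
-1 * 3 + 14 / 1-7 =4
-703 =-703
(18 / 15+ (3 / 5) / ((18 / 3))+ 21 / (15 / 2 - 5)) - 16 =-63 / 10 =-6.30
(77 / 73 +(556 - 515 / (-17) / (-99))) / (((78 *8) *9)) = 4275100 / 43123509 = 0.10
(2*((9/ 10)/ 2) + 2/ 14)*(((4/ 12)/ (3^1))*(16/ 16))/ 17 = 73/ 10710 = 0.01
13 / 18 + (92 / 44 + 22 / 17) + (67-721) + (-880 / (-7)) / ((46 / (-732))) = -1436315059 / 541926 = -2650.39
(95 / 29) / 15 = 19 / 87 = 0.22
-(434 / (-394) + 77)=-75.90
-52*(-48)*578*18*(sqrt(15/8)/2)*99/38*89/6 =2383410744*sqrt(30)/19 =687077804.36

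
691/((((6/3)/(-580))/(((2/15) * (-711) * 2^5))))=607903104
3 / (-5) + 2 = 7 / 5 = 1.40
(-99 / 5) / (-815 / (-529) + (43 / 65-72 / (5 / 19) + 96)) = 680823 / 6031054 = 0.11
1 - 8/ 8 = 0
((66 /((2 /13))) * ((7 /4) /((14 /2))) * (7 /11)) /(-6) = -91 /8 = -11.38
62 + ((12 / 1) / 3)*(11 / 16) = 64.75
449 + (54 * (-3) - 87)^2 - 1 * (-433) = 62883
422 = 422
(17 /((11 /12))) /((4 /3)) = 153 /11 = 13.91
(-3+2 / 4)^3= -125 / 8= -15.62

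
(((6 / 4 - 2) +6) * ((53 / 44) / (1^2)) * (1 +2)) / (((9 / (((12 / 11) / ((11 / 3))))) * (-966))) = -53 / 77924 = -0.00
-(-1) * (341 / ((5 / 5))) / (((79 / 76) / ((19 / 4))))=123101 / 79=1558.24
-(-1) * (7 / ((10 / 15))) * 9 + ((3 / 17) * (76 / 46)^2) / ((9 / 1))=5101919 / 53958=94.55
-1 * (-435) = 435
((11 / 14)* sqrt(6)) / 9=11* sqrt(6) / 126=0.21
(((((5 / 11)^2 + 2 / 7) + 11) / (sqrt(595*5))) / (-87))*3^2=-29202*sqrt(119) / 14614985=-0.02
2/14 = 0.14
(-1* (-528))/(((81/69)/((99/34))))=22264/17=1309.65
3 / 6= 1 / 2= 0.50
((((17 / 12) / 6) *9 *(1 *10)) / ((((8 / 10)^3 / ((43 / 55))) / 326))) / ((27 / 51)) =253200125 / 12672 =19981.07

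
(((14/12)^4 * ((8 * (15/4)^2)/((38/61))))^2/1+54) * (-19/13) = -13413232966969/81948672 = -163678.47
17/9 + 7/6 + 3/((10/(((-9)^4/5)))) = 89261/225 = 396.72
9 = 9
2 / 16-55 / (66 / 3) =-19 / 8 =-2.38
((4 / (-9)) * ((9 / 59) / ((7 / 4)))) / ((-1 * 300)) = 4 / 30975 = 0.00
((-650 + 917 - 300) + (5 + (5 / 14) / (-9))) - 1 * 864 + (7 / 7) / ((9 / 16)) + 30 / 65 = -485831 / 546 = -889.80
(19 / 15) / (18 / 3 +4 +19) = 19 / 435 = 0.04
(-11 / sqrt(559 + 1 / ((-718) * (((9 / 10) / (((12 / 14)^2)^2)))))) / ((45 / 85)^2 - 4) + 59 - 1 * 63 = -4 + 155771 * sqrt(172978535599) / 517971938075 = -3.87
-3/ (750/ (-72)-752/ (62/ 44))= 1116/ 202403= 0.01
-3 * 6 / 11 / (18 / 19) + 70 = 751 / 11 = 68.27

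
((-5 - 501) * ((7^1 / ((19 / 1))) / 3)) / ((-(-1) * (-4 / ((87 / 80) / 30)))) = 51359 / 91200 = 0.56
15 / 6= 5 / 2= 2.50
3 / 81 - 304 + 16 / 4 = -8099 / 27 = -299.96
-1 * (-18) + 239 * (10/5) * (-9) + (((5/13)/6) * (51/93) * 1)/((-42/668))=-108780671/25389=-4284.56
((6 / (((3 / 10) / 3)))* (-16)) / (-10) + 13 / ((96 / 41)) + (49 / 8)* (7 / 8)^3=105.66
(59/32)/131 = 59/4192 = 0.01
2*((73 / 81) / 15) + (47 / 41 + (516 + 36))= 27560971 / 49815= 553.27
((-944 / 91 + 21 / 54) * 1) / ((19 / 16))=-130840 / 15561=-8.41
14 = 14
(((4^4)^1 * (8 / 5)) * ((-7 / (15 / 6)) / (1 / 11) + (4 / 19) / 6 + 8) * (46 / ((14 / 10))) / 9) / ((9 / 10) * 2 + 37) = -305610752 / 348327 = -877.37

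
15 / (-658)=-15 / 658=-0.02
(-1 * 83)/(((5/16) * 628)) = -0.42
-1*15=-15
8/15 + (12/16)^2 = 1.10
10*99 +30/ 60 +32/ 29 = 57513/ 58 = 991.60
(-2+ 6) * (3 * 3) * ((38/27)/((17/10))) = 1520/51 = 29.80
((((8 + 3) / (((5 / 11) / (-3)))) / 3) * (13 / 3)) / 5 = -1573 / 75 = -20.97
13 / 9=1.44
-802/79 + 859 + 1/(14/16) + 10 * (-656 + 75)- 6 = -2746203/553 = -4966.01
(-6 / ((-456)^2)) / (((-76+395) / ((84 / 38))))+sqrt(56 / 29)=-7 / 35008336+2 *sqrt(406) / 29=1.39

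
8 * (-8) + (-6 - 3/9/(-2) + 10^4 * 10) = 599581/6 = 99930.17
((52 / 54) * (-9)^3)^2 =492804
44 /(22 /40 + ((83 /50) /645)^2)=2860171875 /35752579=80.00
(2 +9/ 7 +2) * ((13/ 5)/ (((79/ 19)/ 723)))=2389.69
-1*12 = -12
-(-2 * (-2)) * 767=-3068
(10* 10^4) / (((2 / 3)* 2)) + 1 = 75001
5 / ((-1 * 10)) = -1 / 2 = -0.50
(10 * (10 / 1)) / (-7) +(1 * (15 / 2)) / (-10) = -421 / 28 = -15.04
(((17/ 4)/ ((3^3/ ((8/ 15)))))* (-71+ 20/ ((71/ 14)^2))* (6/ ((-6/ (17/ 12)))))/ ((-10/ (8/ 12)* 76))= -0.01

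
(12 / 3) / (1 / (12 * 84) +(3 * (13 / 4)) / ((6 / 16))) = 4032 / 26209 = 0.15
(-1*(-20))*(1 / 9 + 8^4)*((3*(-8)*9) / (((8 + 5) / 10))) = -176952000 / 13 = -13611692.31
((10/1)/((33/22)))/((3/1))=20/9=2.22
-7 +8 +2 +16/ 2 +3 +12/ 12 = 15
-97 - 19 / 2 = -213 / 2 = -106.50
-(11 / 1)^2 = -121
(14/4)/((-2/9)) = -63/4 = -15.75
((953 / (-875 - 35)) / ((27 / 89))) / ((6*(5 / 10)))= -1.15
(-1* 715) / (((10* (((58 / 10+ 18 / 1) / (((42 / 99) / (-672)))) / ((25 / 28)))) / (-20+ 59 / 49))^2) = -3828865625 / 2702323243597824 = -0.00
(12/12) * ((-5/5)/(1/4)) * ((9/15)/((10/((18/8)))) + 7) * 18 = -12843/25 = -513.72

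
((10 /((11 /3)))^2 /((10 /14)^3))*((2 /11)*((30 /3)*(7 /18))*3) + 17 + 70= 173421 /1331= 130.29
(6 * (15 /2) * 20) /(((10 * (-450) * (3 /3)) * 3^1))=-0.07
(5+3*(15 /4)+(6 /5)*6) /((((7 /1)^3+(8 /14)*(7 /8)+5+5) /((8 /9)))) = 268 /4545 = 0.06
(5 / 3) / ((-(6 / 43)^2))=-9245 / 108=-85.60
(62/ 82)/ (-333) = -0.00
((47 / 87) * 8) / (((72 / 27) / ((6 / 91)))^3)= 11421 / 174828472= 0.00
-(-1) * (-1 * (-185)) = 185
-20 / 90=-0.22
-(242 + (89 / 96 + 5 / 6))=-243.76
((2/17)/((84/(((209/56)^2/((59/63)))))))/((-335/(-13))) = 1703559/2107423360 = 0.00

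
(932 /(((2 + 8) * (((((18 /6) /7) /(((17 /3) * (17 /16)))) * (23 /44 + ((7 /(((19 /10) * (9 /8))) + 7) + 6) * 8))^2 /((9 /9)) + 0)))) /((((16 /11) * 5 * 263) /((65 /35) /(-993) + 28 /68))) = 6660337269299351 /28872802908878829600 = 0.00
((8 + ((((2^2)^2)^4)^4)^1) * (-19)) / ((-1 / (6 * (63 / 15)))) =44161505312460666587856 / 5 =8832301062492133317571.20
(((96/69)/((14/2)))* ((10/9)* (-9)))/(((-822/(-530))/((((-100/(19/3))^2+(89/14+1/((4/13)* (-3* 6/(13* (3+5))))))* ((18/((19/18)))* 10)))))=-54823378080000/1059022741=-51767.90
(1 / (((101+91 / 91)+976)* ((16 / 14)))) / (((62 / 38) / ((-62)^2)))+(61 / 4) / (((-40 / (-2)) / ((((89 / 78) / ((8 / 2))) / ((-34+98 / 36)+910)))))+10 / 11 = 1299638729 / 460591040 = 2.82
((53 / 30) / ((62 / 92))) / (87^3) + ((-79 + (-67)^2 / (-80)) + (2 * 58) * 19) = 10136022592573 / 4899262320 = 2068.89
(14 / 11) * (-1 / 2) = -7 / 11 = -0.64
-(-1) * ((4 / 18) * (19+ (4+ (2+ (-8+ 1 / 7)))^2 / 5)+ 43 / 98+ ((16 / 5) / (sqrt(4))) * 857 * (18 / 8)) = 216301 / 70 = 3090.01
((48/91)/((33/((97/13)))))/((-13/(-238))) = 52768/24167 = 2.18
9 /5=1.80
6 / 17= 0.35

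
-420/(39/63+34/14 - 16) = 2205/68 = 32.43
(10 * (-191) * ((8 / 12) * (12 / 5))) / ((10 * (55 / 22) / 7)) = -21392 / 25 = -855.68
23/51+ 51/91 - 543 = -2515369/4641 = -541.99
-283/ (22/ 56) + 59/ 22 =-15789/ 22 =-717.68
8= 8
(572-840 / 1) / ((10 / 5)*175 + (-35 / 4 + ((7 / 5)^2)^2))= -670000 / 862729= -0.78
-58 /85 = -0.68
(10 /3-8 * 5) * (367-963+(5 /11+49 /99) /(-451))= 266108980 /12177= 21853.41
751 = 751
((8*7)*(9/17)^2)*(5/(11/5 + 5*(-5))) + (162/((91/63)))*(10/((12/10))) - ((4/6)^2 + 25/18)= 398034487/428298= 929.34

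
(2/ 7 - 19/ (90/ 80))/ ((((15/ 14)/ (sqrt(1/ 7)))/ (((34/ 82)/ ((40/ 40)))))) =-35564 * sqrt(7)/ 38745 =-2.43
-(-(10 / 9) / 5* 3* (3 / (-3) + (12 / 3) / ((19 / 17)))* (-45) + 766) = -16024 / 19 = -843.37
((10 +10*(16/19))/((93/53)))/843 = 18550/1489581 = 0.01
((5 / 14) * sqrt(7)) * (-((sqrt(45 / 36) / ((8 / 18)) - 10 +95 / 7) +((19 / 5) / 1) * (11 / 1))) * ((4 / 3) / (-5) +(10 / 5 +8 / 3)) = -17468 * sqrt(7) / 245 - 99 * sqrt(35) / 56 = -199.10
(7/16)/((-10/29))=-203/160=-1.27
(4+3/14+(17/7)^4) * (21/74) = 561837/50764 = 11.07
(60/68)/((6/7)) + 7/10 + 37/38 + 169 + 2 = 561061/3230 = 173.70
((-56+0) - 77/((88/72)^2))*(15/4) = -17745/44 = -403.30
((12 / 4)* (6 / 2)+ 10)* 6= 114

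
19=19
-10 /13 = -0.77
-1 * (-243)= 243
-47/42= -1.12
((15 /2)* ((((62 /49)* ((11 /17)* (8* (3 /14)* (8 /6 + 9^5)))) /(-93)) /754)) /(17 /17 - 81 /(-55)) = -41221675 /11498732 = -3.58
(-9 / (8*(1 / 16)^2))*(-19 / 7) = 5472 / 7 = 781.71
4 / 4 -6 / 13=7 / 13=0.54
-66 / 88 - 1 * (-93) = 369 / 4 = 92.25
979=979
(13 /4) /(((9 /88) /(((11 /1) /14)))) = 1573 /63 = 24.97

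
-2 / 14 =-1 / 7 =-0.14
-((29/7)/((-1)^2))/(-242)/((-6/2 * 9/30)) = -145/7623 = -0.02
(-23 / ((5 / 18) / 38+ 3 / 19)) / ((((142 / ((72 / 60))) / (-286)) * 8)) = 1687257 / 40115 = 42.06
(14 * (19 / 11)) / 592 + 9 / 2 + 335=1105545 / 3256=339.54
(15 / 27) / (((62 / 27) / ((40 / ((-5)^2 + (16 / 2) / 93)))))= 0.39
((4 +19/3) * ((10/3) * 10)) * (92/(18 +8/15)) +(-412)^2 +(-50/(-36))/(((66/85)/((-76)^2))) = 7504650052/41283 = 181785.48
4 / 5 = 0.80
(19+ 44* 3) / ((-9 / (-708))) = 35636 / 3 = 11878.67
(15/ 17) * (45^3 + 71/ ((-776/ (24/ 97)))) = 12860923680/ 159953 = 80404.39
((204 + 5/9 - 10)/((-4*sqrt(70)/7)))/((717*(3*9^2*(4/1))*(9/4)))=-1751*sqrt(70)/564508440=-0.00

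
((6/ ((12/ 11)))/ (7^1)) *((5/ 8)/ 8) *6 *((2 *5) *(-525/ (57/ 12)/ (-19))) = 21.42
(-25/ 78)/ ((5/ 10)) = -25/ 39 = -0.64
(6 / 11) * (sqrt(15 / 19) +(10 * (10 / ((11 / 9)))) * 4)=6 * sqrt(285) / 209 +21600 / 121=179.00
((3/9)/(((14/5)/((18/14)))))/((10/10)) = 15/98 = 0.15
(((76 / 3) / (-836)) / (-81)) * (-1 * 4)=-4 / 2673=-0.00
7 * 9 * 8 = 504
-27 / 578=-0.05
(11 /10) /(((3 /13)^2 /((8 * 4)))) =660.98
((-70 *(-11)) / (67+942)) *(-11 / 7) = -1210 / 1009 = -1.20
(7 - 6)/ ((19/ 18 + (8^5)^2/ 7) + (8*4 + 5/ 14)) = 9/ 1380525503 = 0.00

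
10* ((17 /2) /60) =17 /12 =1.42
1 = 1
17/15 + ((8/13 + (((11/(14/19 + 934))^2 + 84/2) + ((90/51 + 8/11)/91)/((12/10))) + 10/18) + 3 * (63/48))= 86353027592179/1789153766400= 48.26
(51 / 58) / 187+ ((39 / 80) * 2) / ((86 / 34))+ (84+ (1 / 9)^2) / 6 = 1918904411 / 133329240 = 14.39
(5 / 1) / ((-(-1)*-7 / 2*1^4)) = -10 / 7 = -1.43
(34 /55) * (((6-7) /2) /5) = -17 /275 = -0.06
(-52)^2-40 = 2664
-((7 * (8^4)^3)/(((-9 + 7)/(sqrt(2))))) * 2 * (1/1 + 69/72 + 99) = 145693880614912 * sqrt(2)/3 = 68680753973458.37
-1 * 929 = -929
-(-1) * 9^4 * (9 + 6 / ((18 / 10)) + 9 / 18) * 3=505197 / 2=252598.50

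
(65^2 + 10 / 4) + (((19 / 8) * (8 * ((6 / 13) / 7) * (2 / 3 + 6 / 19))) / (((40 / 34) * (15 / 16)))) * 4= 8252329 / 1950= 4231.96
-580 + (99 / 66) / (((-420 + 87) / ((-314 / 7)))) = -450503 / 777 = -579.80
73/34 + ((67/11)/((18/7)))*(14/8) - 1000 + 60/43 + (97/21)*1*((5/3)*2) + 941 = -145553717/4052664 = -35.92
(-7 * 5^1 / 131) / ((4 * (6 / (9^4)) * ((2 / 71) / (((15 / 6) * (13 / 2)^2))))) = -4592317275 / 16768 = -273873.88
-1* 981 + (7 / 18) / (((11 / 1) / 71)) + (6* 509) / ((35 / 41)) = 18011437 / 6930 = 2599.05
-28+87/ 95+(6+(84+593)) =62312/ 95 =655.92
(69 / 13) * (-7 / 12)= -161 / 52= -3.10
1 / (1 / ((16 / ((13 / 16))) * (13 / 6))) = 42.67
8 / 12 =2 / 3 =0.67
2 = 2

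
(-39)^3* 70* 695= -2885869350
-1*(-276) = 276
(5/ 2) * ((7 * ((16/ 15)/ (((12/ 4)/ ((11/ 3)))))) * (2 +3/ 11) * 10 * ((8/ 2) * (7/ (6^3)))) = 49000/ 729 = 67.22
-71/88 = -0.81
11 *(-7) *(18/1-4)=-1078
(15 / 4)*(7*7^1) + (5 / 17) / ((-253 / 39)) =3160455 / 17204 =183.70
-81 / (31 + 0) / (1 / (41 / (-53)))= 3321 / 1643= 2.02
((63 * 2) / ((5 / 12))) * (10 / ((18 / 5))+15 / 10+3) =11004 / 5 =2200.80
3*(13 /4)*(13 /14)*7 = 507 /8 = 63.38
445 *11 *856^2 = 3586742720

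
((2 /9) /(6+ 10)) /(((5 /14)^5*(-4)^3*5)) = -16807 /2250000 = -0.01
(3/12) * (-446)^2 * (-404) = -20090516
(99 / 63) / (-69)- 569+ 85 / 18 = -1635343 / 2898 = -564.30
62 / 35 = 1.77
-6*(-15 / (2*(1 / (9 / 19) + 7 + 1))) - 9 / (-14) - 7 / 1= -347 / 182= -1.91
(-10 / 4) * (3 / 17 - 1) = 35 / 17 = 2.06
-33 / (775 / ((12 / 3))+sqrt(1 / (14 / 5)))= -47740 / 280289+88 * sqrt(70) / 1401445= -0.17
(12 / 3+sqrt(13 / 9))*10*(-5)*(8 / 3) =-1600 / 3-400*sqrt(13) / 9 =-693.58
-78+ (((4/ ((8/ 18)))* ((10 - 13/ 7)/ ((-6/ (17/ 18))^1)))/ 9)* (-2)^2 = -83.13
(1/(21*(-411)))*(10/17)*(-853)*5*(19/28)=405175/2054178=0.20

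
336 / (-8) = -42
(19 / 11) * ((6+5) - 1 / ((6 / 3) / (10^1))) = 114 / 11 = 10.36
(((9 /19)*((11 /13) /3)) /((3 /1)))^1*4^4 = 2816 /247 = 11.40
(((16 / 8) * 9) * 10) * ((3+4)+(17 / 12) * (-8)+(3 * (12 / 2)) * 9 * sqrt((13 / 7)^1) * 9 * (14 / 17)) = 293751.53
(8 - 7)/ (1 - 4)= -1/ 3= -0.33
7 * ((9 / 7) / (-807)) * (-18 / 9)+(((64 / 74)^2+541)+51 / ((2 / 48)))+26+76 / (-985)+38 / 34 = 11055422292548 / 6166530445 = 1792.81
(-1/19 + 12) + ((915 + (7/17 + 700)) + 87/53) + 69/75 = 697565287/427975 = 1629.92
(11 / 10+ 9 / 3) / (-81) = -0.05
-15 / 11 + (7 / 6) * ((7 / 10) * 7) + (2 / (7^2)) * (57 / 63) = 993799 / 226380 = 4.39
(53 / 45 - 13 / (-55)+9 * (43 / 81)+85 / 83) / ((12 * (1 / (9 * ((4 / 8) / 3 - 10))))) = -1749173 / 32868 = -53.22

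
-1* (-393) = 393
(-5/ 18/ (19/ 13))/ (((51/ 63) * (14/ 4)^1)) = -65/ 969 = -0.07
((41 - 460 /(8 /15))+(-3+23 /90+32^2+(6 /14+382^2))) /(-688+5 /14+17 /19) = -1749106484 /8220375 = -212.78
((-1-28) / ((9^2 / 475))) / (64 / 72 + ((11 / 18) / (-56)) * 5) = -53200 / 261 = -203.83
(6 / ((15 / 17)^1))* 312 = 10608 / 5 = 2121.60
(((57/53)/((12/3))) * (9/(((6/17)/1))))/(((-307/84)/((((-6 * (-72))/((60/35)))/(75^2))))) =-854658/10169375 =-0.08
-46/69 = -2/3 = -0.67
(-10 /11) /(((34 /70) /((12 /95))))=-840 /3553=-0.24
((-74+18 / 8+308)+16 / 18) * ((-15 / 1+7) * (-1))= 17074 / 9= 1897.11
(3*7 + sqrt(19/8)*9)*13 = 117*sqrt(38)/4 + 273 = 453.31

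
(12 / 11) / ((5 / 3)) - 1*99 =-5409 / 55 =-98.35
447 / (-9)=-149 / 3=-49.67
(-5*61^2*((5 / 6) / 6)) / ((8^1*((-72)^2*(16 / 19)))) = -1767475 / 23887872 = -0.07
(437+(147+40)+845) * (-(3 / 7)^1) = -4407 / 7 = -629.57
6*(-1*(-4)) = 24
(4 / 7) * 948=3792 / 7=541.71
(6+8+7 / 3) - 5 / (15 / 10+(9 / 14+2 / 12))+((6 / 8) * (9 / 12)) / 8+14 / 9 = 15.79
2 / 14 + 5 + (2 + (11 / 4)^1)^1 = 277 / 28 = 9.89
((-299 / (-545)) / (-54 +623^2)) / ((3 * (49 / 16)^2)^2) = 19595264 / 10973344101307875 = 0.00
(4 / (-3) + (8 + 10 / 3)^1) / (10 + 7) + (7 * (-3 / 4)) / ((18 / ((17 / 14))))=191 / 816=0.23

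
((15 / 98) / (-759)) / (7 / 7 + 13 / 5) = -25 / 446292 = -0.00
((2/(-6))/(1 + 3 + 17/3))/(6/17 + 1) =-17/667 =-0.03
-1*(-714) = 714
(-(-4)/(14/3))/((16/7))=3/8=0.38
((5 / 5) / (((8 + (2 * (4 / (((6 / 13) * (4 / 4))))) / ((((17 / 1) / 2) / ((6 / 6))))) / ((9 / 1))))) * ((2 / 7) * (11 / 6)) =1683 / 3584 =0.47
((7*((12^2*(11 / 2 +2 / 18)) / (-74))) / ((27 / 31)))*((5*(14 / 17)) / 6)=-3068380 / 50949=-60.22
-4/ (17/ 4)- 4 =-84/ 17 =-4.94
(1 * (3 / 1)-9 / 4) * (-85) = -255 / 4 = -63.75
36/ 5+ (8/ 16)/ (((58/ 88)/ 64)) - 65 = -1341/ 145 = -9.25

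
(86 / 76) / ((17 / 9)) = 387 / 646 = 0.60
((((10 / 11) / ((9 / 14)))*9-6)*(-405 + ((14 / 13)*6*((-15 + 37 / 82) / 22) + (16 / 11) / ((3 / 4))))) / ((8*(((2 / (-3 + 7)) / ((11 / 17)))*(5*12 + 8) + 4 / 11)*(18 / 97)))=-16568119 / 474903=-34.89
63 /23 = 2.74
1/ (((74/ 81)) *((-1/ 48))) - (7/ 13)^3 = -4283659/ 81289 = -52.70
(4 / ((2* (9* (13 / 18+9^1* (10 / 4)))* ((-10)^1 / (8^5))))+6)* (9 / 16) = -119241 / 8360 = -14.26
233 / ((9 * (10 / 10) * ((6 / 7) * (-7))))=-233 / 54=-4.31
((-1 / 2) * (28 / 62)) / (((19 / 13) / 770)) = -70070 / 589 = -118.96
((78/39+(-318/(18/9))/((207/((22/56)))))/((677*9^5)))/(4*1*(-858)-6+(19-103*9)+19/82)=-134521/13761277785048654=-0.00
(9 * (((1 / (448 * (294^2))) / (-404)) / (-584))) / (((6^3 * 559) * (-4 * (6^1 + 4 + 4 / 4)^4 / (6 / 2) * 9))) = -0.00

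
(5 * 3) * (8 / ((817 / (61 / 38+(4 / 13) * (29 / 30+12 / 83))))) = 4790308 / 16749317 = 0.29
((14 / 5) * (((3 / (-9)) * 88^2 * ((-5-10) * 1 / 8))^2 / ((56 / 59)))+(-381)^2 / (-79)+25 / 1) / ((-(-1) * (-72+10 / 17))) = -46403139599 / 47953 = -967679.59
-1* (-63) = 63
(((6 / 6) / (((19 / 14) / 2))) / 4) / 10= 0.04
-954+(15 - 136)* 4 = -1438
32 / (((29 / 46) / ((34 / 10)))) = 172.58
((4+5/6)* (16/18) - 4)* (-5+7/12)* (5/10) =-53/81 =-0.65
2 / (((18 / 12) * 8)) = 1 / 6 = 0.17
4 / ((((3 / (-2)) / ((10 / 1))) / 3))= -80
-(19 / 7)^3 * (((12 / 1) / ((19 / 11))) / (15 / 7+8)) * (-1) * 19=905388 / 3479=260.24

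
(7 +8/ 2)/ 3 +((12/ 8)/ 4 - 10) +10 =97/ 24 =4.04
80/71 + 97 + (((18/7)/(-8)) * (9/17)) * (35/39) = 6149243/62764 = 97.97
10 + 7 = 17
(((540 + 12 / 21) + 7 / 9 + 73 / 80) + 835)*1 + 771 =10827239 / 5040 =2148.26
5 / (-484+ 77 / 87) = -435 / 42031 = -0.01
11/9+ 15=146/9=16.22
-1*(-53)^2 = -2809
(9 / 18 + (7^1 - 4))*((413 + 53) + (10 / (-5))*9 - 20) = 1498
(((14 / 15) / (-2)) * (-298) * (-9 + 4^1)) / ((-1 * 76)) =1043 / 114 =9.15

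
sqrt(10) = 3.16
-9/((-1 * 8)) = 9/8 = 1.12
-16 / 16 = -1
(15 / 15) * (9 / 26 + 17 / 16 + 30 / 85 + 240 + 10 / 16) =857079 / 3536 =242.39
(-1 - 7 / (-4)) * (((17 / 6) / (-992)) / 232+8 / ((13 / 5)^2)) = 276169927 / 311154688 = 0.89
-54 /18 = -3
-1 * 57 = -57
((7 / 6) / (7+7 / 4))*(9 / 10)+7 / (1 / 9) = 1578 / 25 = 63.12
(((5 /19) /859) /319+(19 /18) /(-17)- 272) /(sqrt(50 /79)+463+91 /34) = -542147186426496533 /927966299774300721+73684446675230 * sqrt(158) /927966299774300721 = -0.58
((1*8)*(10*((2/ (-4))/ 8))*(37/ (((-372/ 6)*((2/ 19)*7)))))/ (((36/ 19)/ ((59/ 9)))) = 3940315/ 281232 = 14.01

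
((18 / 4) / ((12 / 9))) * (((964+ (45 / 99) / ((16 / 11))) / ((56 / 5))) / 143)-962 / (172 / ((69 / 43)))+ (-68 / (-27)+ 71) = 3406831536169 / 51172273152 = 66.58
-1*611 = -611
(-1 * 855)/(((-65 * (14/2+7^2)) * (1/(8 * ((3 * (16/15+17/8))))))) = 65493/3640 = 17.99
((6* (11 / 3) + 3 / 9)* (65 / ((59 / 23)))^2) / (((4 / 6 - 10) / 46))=-3444173525 / 48734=-70672.91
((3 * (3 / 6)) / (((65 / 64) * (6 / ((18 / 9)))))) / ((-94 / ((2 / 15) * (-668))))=21376 / 45825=0.47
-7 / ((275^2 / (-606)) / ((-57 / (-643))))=0.00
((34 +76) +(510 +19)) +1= 640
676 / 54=12.52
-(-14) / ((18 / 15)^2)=175 / 18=9.72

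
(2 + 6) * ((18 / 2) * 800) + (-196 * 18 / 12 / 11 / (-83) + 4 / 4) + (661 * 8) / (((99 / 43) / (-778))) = -14209784353 / 8217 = -1729315.36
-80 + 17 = -63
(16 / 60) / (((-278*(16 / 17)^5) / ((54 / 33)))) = -4259571 / 2004090880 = -0.00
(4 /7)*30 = 120 /7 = 17.14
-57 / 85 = -0.67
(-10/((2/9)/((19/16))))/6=-285/32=-8.91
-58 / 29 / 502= -1 / 251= -0.00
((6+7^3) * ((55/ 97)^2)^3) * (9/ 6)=28981630734375/ 1665944009858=17.40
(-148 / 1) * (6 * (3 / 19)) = -2664 / 19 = -140.21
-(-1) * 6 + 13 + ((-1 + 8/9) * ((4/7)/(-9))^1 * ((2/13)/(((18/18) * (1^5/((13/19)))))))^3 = 19.00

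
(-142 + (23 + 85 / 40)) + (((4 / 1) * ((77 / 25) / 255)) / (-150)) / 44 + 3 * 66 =310303097 / 3825000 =81.12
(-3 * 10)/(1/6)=-180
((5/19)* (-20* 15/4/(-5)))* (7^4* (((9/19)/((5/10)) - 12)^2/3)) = 2647102500/6859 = 385931.26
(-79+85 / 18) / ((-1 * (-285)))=-1337 / 5130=-0.26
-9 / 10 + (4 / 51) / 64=-3667 / 4080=-0.90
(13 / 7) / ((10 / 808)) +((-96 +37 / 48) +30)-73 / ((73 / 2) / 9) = 112271 / 1680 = 66.83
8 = 8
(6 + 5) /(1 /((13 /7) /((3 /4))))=572 /21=27.24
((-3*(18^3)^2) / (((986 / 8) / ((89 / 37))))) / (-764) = 9081263808 / 3484031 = 2606.54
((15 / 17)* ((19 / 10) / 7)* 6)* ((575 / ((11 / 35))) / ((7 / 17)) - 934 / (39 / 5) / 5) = 108063507 / 17017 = 6350.33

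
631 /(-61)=-631 /61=-10.34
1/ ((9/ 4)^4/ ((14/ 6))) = 1792/ 19683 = 0.09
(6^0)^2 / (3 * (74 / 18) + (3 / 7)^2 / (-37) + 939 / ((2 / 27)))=0.00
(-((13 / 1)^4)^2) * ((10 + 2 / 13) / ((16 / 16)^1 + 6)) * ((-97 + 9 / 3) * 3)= 2335750796808 / 7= 333678685258.29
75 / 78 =25 / 26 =0.96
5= 5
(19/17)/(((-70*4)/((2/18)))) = -19/42840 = -0.00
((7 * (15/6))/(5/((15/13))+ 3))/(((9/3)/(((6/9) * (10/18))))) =175/594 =0.29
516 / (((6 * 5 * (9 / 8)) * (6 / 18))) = 688 / 15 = 45.87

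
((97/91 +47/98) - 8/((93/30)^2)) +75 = 92696559/1224314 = 75.71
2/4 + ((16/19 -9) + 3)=-177/38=-4.66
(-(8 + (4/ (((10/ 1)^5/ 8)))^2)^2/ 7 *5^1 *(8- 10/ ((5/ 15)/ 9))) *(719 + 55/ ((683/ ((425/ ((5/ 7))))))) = 837622848591582012236124/ 91190338134765625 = 9185434.18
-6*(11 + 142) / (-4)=459 / 2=229.50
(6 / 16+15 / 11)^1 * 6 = 459 / 44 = 10.43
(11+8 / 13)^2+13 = 24998 / 169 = 147.92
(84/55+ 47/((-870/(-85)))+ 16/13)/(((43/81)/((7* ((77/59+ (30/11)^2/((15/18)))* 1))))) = 12622550651109/12730336190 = 991.53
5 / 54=0.09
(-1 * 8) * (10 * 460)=-36800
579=579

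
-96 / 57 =-32 / 19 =-1.68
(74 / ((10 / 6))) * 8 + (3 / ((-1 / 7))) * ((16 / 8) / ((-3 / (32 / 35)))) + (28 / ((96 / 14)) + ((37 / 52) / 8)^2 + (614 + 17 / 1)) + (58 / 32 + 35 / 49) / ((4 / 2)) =3650001517 / 3634176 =1004.35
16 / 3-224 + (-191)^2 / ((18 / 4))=70994 / 9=7888.22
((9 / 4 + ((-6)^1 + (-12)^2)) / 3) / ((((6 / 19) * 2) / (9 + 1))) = 17765 / 24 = 740.21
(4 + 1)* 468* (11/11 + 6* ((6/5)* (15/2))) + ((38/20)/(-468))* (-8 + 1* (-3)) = 602316209/4680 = 128700.04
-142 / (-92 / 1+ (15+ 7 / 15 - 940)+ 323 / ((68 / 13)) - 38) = 0.14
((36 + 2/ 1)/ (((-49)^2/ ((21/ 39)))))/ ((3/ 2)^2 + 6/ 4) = 152/ 66885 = 0.00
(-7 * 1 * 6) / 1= -42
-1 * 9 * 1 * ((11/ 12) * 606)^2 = -11108889/ 4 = -2777222.25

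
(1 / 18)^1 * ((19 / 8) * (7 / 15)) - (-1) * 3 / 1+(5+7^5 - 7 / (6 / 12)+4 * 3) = 36316213 / 2160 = 16813.06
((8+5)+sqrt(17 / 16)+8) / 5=sqrt(17) / 20+21 / 5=4.41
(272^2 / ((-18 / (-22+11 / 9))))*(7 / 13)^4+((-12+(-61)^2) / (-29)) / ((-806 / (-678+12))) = 14711631309667 / 2079783459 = 7073.64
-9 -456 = -465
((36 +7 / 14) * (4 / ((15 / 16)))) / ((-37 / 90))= -14016 / 37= -378.81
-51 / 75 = -17 / 25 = -0.68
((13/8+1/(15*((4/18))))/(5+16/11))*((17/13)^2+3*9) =1027411/119990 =8.56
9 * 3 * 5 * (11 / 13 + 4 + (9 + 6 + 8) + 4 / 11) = 544590 / 143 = 3808.32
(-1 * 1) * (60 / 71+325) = -23135 / 71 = -325.85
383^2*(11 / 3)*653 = 1053667087 / 3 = 351222362.33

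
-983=-983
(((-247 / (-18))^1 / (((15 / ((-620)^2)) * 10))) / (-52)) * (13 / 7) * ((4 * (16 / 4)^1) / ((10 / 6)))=-3797872 / 315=-12056.74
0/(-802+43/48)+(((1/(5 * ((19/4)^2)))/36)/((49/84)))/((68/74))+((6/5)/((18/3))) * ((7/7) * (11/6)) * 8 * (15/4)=7088531/644385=11.00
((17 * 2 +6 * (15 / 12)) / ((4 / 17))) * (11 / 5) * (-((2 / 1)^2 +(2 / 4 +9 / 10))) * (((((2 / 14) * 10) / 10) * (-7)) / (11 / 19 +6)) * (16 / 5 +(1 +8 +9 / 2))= 1329699591 / 250000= 5318.80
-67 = -67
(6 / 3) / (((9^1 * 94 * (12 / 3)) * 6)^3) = 1 / 4185186527232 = 0.00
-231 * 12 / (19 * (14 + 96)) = -126 / 95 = -1.33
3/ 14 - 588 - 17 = -8467/ 14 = -604.79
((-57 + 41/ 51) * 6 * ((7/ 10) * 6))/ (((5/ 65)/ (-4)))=6259344/ 85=73639.34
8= 8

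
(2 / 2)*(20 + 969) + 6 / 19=18797 / 19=989.32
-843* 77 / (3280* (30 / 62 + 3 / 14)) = -4695229 / 165640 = -28.35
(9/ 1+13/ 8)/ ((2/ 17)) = 1445/ 16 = 90.31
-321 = -321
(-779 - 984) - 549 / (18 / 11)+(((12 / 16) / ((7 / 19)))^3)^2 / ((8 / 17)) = -7506934820319 / 3855122432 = -1947.26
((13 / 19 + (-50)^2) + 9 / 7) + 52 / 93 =30953782 / 12369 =2502.53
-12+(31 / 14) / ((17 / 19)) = -9.53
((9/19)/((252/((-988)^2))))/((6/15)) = 32110/7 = 4587.14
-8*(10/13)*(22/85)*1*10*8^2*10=-2252800/221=-10193.67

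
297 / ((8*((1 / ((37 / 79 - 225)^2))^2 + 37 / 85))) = 312394939629715771290 / 3662860059971318117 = 85.29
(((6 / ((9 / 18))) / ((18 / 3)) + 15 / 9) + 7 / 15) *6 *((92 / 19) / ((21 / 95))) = 11408 / 21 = 543.24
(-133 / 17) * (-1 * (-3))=-399 / 17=-23.47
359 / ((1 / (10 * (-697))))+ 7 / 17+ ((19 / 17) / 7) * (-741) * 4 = -297821637 / 119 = -2502702.83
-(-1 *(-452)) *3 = -1356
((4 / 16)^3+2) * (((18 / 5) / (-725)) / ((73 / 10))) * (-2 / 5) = 1161 / 2117000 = 0.00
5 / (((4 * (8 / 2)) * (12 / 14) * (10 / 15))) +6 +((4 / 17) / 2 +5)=12691 / 1088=11.66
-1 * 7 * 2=-14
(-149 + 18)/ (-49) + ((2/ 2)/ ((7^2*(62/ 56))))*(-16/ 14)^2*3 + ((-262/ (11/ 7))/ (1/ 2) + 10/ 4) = -76776583/ 233926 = -328.21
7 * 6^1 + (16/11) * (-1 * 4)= 398/11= 36.18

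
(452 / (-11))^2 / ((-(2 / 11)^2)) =-51076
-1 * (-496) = 496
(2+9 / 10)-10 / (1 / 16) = -1571 / 10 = -157.10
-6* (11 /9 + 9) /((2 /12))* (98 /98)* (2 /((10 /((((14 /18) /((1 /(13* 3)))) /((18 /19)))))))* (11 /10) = -1749748 /675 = -2592.22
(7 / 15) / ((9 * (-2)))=-7 / 270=-0.03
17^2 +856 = 1145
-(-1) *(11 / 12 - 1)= -1 / 12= -0.08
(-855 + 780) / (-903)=25 / 301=0.08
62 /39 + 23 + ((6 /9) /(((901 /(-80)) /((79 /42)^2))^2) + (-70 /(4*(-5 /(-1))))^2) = 908955937874507 /24629259763836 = 36.91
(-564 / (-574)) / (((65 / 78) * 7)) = 0.17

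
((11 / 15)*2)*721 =15862 / 15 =1057.47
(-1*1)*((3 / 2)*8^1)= -12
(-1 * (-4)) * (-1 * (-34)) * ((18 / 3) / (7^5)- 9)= -20570952 / 16807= -1223.95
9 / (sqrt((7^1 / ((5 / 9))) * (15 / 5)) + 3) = -15 / 16 + 3 * sqrt(105) / 16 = 0.98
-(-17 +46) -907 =-936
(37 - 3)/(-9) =-34/9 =-3.78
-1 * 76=-76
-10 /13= -0.77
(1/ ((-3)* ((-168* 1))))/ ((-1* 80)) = -1/ 40320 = -0.00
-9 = -9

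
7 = 7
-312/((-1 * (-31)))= -312/31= -10.06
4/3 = 1.33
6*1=6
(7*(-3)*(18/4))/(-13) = 189/26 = 7.27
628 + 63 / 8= 5087 / 8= 635.88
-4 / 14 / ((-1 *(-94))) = -1 / 329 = -0.00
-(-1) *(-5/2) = -5/2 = -2.50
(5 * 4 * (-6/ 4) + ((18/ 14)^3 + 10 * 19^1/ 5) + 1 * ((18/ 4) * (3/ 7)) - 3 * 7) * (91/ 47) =-79781/ 4606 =-17.32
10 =10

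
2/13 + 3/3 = 15/13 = 1.15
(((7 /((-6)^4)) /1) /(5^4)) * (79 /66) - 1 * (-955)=51054300553 /53460000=955.00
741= 741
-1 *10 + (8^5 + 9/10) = 327589/10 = 32758.90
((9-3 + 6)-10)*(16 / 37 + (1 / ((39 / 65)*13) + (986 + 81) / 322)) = 7.75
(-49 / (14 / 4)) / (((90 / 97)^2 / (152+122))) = -9023231 / 2025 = -4455.92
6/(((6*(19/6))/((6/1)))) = 36/19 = 1.89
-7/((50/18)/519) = -1307.88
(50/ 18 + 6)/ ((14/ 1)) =79/ 126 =0.63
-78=-78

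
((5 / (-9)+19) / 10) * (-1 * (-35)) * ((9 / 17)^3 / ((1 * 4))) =47061 / 19652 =2.39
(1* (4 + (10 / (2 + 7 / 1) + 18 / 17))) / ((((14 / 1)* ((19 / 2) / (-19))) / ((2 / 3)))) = -1888 / 3213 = -0.59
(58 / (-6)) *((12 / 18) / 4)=-29 / 18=-1.61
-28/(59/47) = -1316/59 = -22.31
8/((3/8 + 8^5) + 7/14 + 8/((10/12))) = 320/1311139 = 0.00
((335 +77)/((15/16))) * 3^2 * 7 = 27686.40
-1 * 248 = -248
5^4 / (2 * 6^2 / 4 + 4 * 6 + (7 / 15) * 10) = 13.39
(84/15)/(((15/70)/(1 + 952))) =373576/15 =24905.07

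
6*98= 588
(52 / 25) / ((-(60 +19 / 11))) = -572 / 16975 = -0.03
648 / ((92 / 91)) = 14742 / 23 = 640.96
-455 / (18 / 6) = -455 / 3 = -151.67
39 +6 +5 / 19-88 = -812 / 19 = -42.74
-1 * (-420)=420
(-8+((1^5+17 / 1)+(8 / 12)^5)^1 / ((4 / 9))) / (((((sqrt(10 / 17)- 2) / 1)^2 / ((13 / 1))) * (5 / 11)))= 73190117 / (270 * (34- sqrt(170))^2)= 616.94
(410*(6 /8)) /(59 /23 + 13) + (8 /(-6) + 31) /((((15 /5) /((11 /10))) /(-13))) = -3919741 /32220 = -121.66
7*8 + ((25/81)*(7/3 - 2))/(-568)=56.00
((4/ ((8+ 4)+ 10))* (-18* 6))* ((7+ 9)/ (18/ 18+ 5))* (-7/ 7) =576/ 11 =52.36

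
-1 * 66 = -66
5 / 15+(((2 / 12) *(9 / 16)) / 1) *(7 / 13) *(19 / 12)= 2063 / 4992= 0.41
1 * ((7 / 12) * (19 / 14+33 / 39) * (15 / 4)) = 2005 / 416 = 4.82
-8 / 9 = -0.89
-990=-990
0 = 0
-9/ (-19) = 9/ 19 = 0.47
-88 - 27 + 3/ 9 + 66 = -48.67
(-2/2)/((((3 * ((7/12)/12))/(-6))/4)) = 1152/7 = 164.57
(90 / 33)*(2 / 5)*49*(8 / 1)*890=4186560 / 11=380596.36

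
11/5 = 2.20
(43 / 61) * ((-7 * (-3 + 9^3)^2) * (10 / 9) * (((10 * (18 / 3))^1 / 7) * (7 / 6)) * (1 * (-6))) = 10576658400 / 61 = 173387842.62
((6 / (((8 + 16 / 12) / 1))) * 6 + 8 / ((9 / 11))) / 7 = 859 / 441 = 1.95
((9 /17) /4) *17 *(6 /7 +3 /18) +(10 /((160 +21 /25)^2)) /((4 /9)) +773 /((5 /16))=11208824166073 /4527163480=2475.90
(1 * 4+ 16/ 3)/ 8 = 1.17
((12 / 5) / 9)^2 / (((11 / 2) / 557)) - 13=-5.80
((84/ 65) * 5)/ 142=42/ 923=0.05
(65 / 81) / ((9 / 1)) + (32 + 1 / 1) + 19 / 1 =52.09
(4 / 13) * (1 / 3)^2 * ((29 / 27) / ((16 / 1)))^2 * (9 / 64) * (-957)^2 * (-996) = -7103223083 / 359424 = -19762.80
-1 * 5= -5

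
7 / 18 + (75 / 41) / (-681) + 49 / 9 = 325595 / 55842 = 5.83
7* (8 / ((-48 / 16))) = -56 / 3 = -18.67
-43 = -43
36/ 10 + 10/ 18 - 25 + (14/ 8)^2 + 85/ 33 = -120433/ 7920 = -15.21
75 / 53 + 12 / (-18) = 119 / 159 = 0.75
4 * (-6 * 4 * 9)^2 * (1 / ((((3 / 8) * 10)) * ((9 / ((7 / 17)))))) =193536 / 85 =2276.89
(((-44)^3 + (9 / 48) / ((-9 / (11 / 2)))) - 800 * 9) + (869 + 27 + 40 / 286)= -1255946917 / 13728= -91487.97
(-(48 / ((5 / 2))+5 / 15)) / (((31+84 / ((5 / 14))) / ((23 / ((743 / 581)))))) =-1.32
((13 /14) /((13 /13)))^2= 169 /196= 0.86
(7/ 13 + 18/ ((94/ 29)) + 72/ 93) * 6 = 41.20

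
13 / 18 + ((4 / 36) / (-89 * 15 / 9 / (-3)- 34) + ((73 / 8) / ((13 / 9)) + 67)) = 9633775 / 130104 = 74.05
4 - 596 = -592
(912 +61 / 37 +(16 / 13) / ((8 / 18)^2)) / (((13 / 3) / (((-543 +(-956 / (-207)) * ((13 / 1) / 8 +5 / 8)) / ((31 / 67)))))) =-1089452059500 / 4458389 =-244360.03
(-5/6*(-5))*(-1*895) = -3729.17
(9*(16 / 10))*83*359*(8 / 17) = 17163072 / 85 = 201918.49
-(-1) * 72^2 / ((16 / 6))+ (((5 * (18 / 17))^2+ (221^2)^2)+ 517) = 689393827538 / 289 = 2385445770.03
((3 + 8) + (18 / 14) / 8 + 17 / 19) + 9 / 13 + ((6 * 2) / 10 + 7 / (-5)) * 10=148663 / 13832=10.75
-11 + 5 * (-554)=-2781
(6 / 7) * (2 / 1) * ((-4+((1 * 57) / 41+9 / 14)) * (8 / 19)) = -54192 / 38171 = -1.42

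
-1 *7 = -7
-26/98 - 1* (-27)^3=964454/49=19682.73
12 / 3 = 4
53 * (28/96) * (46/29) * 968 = 2064986/87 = 23735.47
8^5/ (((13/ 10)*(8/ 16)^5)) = 10485760/ 13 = 806596.92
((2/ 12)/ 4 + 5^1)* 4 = 121/ 6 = 20.17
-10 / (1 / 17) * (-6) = 1020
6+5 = 11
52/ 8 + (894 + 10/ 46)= 41433/ 46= 900.72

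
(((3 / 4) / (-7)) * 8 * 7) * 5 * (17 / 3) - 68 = -238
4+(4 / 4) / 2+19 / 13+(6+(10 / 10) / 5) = 12.16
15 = 15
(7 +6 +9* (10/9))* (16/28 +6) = 1058/7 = 151.14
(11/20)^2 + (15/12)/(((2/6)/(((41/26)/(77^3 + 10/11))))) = 7899744479/26113739600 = 0.30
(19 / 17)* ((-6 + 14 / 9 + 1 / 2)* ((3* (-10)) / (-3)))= -44.08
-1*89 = -89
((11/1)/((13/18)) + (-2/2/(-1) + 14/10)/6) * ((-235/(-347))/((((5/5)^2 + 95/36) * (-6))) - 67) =-3095781464/2954705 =-1047.75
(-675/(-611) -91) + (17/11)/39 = -1811759/20163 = -89.86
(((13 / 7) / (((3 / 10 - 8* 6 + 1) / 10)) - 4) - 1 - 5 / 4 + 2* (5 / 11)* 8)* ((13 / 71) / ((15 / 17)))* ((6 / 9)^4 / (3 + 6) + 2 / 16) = 3405547457 / 178675380576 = 0.02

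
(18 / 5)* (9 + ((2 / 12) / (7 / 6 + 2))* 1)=3096 / 95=32.59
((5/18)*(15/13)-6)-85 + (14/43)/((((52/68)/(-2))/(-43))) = -4217/78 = -54.06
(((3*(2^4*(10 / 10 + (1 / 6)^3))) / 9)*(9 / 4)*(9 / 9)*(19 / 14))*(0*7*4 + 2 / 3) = 589 / 54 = 10.91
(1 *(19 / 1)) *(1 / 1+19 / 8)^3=730.42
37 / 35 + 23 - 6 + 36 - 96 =-41.94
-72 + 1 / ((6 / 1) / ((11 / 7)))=-3013 / 42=-71.74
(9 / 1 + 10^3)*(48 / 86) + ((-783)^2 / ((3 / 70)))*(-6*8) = -686659116.84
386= 386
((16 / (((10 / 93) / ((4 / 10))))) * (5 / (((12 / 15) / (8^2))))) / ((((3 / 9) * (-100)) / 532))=-9499392 / 25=-379975.68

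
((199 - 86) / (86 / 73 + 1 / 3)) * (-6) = -148482 / 331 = -448.59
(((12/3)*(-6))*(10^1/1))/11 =-240/11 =-21.82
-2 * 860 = -1720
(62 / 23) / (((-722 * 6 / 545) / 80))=-675800 / 24909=-27.13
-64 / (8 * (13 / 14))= -8.62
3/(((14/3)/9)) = 81/14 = 5.79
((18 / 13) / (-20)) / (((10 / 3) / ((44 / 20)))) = -297 / 6500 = -0.05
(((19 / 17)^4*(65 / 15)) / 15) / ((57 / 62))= 0.49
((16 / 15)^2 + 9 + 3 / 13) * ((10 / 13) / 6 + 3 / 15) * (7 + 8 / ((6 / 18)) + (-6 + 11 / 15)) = 749222912 / 8555625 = 87.57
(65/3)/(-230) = -13/138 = -0.09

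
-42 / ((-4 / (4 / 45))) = 0.93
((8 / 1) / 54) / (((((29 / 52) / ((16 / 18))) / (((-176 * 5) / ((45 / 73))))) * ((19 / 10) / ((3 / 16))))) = -33.27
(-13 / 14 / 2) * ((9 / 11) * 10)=-585 / 154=-3.80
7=7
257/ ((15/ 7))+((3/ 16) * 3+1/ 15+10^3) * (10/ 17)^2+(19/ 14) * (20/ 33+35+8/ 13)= 8944748909/ 17357340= 515.33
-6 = -6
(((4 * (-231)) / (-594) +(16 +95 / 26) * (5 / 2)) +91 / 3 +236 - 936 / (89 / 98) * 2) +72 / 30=-1741.88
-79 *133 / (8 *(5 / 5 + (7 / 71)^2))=-52965787 / 40720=-1300.73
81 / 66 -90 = -88.77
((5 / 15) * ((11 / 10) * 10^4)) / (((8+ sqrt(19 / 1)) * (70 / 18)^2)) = 2112 / 49 - 264 * sqrt(19) / 49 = 19.62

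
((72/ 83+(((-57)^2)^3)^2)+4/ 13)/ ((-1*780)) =-1269169751121811401774347/ 841620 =-1508008069106973933.34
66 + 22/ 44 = 133/ 2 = 66.50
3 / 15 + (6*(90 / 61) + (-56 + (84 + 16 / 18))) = 104149 / 2745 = 37.94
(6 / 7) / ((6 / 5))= 5 / 7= 0.71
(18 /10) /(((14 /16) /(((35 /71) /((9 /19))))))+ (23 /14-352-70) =-415707 /994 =-418.22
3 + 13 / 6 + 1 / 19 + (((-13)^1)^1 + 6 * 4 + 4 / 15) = 9397 / 570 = 16.49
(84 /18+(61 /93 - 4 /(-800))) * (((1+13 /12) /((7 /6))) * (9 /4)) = 297279 /13888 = 21.41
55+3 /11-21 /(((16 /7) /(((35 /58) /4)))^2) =8363732177 /151568384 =55.18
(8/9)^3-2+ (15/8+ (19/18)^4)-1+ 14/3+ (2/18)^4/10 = 2879203/524880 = 5.49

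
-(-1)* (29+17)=46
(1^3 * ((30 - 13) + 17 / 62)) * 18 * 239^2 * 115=63317771685 / 31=2042508764.03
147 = 147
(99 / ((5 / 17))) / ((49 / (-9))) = -15147 / 245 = -61.82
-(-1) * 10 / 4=5 / 2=2.50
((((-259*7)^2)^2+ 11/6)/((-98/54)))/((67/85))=-49591118299959405/6566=-7552713722199.12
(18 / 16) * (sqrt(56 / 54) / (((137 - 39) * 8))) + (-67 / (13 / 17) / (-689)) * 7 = sqrt(21) / 3136 + 7973 / 8957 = 0.89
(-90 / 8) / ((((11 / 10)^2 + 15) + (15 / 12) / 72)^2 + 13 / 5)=-583200000 / 13785668569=-0.04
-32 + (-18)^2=292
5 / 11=0.45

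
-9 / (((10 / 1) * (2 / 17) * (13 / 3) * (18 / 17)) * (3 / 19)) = -5491 / 520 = -10.56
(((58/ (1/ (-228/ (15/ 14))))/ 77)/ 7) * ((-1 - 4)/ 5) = 8816/ 385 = 22.90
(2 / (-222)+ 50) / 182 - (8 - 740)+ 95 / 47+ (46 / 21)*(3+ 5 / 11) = 1106905669 / 1492062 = 741.86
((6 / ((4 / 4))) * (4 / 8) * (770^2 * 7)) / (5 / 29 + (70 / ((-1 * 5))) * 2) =-120358700 / 269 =-447430.11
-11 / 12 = -0.92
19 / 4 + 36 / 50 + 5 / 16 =2313 / 400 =5.78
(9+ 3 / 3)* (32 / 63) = 320 / 63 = 5.08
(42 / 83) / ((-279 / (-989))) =13846 / 7719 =1.79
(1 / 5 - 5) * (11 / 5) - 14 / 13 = -3782 / 325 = -11.64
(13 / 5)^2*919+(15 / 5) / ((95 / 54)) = 2951719 / 475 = 6214.15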